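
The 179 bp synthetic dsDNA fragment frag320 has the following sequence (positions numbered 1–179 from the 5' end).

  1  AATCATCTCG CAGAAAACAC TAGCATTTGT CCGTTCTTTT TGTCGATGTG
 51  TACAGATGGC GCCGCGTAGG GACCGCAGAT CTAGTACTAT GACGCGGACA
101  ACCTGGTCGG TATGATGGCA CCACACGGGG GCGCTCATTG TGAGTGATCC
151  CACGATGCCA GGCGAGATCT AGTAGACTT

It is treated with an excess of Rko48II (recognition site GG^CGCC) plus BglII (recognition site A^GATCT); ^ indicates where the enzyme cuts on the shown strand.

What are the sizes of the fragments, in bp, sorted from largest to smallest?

The Rko48II site (GGCGCC) starts at position 58.
Rko48II cuts after base 2 of each site, so after position 59.
BglII sites (AGATCT) start at positions 77, 165.
BglII cuts after the first base of each site, so after positions 77, 165.
Combined cut positions: 59, 77, 165.
Linear molecule, 3 cuts → 4 fragments:
  1–59 → 59 bp
  60–77 → 18 bp
  78–165 → 88 bp
  166–179 → 14 bp
Sorted largest to smallest: 88, 59, 18, 14 bp.

88, 59, 18, 14 bp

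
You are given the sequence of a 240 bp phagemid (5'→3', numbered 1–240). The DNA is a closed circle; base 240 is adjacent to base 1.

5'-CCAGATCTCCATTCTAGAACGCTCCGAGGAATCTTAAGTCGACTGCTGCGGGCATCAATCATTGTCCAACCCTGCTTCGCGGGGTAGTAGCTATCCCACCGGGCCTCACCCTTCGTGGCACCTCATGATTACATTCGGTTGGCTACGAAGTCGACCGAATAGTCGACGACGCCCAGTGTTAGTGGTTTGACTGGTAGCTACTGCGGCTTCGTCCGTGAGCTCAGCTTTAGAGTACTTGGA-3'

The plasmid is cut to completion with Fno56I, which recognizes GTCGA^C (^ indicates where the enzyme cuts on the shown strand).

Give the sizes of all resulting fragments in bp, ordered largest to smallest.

116, 112, 12 bp

Fno56I sites (GTCGAC) start at positions 38, 150, 162.
Fno56I cuts after base 5 of each site (before the last base), so after positions 42, 154, 166.
Circular molecule, 3 cuts → 3 fragments:
  43–154 → 112 bp
  155–166 → 12 bp
  167–240 then 1–42 → 74 + 42 = 116 bp
Sorted largest to smallest: 116, 112, 12 bp.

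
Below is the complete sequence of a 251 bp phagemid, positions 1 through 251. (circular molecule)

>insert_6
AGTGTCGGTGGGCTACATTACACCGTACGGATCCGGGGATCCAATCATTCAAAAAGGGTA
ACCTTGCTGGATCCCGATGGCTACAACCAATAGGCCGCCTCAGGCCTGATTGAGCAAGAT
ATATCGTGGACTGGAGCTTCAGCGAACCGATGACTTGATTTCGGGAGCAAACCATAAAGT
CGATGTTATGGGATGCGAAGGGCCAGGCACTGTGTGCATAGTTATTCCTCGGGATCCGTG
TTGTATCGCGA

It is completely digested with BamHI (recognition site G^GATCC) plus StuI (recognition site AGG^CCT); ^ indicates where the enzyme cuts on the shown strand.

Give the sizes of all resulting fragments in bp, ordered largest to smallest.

BamHI sites (GGATCC) start at positions 29, 37, 69, 232.
BamHI cuts after the first base of each site, so after positions 29, 37, 69, 232.
The StuI site (AGGCCT) starts at position 102.
StuI cuts after base 3 of each site, so after position 104.
Combined cut positions: 29, 37, 69, 104, 232.
Circular molecule, 5 cuts → 5 fragments:
  30–37 → 8 bp
  38–69 → 32 bp
  70–104 → 35 bp
  105–232 → 128 bp
  233–251 then 1–29 → 19 + 29 = 48 bp
Sorted largest to smallest: 128, 48, 35, 32, 8 bp.

128, 48, 35, 32, 8 bp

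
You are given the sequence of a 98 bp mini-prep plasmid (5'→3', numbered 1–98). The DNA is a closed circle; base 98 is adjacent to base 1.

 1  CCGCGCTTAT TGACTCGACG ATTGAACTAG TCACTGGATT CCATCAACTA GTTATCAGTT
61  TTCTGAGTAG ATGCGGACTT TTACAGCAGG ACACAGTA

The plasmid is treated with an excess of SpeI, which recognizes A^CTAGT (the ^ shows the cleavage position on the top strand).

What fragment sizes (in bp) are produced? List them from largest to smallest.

SpeI sites (ACTAGT) start at positions 26, 47.
SpeI cuts after the first base of each site, so after positions 26, 47.
Circular molecule, 2 cuts → 2 fragments:
  27–47 → 21 bp
  48–98 then 1–26 → 51 + 26 = 77 bp
Sorted largest to smallest: 77, 21 bp.

77, 21 bp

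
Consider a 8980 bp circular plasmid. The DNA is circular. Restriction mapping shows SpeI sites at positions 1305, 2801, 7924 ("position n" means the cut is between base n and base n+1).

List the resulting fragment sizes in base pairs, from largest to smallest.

Circular molecule, 3 cuts → 3 fragments:
  2801 − 1305 = 1496 bp
  7924 − 2801 = 5123 bp
  wrap: 8980 − 7924 + 1305 = 2361 bp
Sorted largest to smallest: 5123, 2361, 1496 bp.

5123, 2361, 1496 bp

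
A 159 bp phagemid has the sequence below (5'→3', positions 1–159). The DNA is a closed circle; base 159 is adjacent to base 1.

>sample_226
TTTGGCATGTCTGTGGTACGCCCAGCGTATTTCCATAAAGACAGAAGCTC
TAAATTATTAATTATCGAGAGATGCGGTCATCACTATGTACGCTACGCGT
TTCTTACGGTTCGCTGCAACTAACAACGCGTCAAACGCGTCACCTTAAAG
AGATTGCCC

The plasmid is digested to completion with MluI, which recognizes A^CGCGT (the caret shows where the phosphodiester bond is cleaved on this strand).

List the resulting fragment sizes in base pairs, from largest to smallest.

119, 31, 9 bp

MluI sites (ACGCGT) start at positions 95, 126, 135.
MluI cuts after the first base of each site, so after positions 95, 126, 135.
Circular molecule, 3 cuts → 3 fragments:
  96–126 → 31 bp
  127–135 → 9 bp
  136–159 then 1–95 → 24 + 95 = 119 bp
Sorted largest to smallest: 119, 31, 9 bp.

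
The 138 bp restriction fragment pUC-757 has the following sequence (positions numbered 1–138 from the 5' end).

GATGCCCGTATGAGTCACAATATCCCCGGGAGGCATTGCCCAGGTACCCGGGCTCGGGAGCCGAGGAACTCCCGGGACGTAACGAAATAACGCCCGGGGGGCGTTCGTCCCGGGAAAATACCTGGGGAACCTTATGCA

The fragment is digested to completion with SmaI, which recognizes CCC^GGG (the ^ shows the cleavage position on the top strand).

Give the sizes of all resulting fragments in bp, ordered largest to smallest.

SmaI sites (CCCGGG) start at positions 25, 47, 71, 93, 109.
SmaI cuts after base 3 of each site, so after positions 27, 49, 73, 95, 111.
Linear molecule, 5 cuts → 6 fragments:
  1–27 → 27 bp
  28–49 → 22 bp
  50–73 → 24 bp
  74–95 → 22 bp
  96–111 → 16 bp
  112–138 → 27 bp
Sorted largest to smallest: 27, 27, 24, 22, 22, 16 bp.

27, 27, 24, 22, 22, 16 bp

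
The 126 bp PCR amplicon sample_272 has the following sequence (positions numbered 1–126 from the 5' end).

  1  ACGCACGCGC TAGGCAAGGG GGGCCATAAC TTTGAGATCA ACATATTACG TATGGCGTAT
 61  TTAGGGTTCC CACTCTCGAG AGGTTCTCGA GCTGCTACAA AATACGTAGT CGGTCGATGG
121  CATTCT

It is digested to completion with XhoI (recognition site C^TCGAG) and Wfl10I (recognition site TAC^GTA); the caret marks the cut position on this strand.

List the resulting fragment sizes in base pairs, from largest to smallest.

XhoI sites (CTCGAG) start at positions 75, 86.
XhoI cuts after the first base of each site, so after positions 75, 86.
Wfl10I sites (TACGTA) start at positions 47, 103.
Wfl10I cuts after base 3 of each site, so after positions 49, 105.
Combined cut positions: 49, 75, 86, 105.
Linear molecule, 4 cuts → 5 fragments:
  1–49 → 49 bp
  50–75 → 26 bp
  76–86 → 11 bp
  87–105 → 19 bp
  106–126 → 21 bp
Sorted largest to smallest: 49, 26, 21, 19, 11 bp.

49, 26, 21, 19, 11 bp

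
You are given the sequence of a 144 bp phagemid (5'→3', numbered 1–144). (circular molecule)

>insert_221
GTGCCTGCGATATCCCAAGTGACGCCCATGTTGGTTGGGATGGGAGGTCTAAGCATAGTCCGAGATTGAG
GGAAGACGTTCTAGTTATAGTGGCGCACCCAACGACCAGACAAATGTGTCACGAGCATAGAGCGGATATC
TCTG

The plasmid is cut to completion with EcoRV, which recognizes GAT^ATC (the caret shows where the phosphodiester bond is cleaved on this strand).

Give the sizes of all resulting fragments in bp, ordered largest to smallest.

126, 18 bp

EcoRV sites (GATATC) start at positions 9, 135.
EcoRV cuts after base 3 of each site, so after positions 11, 137.
Circular molecule, 2 cuts → 2 fragments:
  12–137 → 126 bp
  138–144 then 1–11 → 7 + 11 = 18 bp
Sorted largest to smallest: 126, 18 bp.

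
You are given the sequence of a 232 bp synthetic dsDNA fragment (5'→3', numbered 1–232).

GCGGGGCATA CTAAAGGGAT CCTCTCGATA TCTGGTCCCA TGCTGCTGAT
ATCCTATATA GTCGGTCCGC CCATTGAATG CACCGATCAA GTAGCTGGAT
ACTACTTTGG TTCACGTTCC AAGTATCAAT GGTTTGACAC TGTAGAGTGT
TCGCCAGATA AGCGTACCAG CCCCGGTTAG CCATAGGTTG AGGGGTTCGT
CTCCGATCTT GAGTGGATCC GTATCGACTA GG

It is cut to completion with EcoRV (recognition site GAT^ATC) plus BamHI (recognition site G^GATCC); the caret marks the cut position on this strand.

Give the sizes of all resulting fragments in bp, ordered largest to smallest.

165, 21, 17, 17, 12 bp

EcoRV sites (GATATC) start at positions 27, 48.
EcoRV cuts after base 3 of each site, so after positions 29, 50.
BamHI sites (GGATCC) start at positions 17, 215.
BamHI cuts after the first base of each site, so after positions 17, 215.
Combined cut positions: 17, 29, 50, 215.
Linear molecule, 4 cuts → 5 fragments:
  1–17 → 17 bp
  18–29 → 12 bp
  30–50 → 21 bp
  51–215 → 165 bp
  216–232 → 17 bp
Sorted largest to smallest: 165, 21, 17, 17, 12 bp.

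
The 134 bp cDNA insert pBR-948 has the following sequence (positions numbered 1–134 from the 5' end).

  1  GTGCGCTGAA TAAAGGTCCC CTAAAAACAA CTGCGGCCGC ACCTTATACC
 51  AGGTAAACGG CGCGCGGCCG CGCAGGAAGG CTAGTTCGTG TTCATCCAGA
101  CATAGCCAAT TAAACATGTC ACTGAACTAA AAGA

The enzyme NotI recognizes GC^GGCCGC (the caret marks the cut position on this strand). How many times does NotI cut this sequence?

GCGGCCGC occurs starting at positions 33, 64.
NotI cuts at 2 sites.

2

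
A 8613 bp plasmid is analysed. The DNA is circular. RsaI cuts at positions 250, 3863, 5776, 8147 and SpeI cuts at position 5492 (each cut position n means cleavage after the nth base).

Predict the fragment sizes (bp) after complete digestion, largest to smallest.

3613, 2371, 1629, 716, 284 bp

Combined cut positions (sorted): 250, 3863, 5492, 5776, 8147.
Circular molecule, 5 cuts → 5 fragments:
  3863 − 250 = 3613 bp
  5492 − 3863 = 1629 bp
  5776 − 5492 = 284 bp
  8147 − 5776 = 2371 bp
  wrap: 8613 − 8147 + 250 = 716 bp
Sorted largest to smallest: 3613, 2371, 1629, 716, 284 bp.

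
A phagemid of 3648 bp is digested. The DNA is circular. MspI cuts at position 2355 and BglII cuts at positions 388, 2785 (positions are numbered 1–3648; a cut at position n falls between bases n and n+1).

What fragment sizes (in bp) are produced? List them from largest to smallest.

Combined cut positions (sorted): 388, 2355, 2785.
Circular molecule, 3 cuts → 3 fragments:
  2355 − 388 = 1967 bp
  2785 − 2355 = 430 bp
  wrap: 3648 − 2785 + 388 = 1251 bp
Sorted largest to smallest: 1967, 1251, 430 bp.

1967, 1251, 430 bp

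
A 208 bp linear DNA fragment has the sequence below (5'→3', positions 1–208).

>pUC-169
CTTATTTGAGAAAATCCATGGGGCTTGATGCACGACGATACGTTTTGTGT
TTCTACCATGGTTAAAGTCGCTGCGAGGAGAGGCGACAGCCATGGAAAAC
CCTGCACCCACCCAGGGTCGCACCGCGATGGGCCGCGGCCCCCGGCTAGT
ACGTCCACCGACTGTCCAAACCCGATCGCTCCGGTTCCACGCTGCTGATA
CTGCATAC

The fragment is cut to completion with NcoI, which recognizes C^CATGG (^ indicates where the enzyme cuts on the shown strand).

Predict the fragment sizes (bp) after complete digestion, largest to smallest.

NcoI sites (CCATGG) start at positions 16, 56, 90.
NcoI cuts after the first base of each site, so after positions 16, 56, 90.
Linear molecule, 3 cuts → 4 fragments:
  1–16 → 16 bp
  17–56 → 40 bp
  57–90 → 34 bp
  91–208 → 118 bp
Sorted largest to smallest: 118, 40, 34, 16 bp.

118, 40, 34, 16 bp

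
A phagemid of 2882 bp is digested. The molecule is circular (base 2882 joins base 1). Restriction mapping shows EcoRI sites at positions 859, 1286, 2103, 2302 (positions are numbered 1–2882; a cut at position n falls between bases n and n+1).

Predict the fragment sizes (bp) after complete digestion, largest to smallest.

Circular molecule, 4 cuts → 4 fragments:
  1286 − 859 = 427 bp
  2103 − 1286 = 817 bp
  2302 − 2103 = 199 bp
  wrap: 2882 − 2302 + 859 = 1439 bp
Sorted largest to smallest: 1439, 817, 427, 199 bp.

1439, 817, 427, 199 bp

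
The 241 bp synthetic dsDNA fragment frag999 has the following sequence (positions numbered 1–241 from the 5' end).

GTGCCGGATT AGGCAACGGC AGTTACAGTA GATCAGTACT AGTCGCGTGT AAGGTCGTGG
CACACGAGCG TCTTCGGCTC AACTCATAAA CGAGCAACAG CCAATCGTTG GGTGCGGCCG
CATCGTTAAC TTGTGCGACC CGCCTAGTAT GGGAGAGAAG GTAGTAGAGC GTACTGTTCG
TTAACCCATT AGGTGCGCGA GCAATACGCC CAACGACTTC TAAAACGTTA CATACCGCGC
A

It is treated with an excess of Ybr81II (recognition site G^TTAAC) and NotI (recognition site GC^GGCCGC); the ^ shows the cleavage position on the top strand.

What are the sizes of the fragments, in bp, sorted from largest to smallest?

Ybr81II sites (GTTAAC) start at positions 125, 180.
Ybr81II cuts after the first base of each site, so after positions 125, 180.
The NotI site (GCGGCCGC) starts at position 114.
NotI cuts after base 2 of each site, so after position 115.
Combined cut positions: 115, 125, 180.
Linear molecule, 3 cuts → 4 fragments:
  1–115 → 115 bp
  116–125 → 10 bp
  126–180 → 55 bp
  181–241 → 61 bp
Sorted largest to smallest: 115, 61, 55, 10 bp.

115, 61, 55, 10 bp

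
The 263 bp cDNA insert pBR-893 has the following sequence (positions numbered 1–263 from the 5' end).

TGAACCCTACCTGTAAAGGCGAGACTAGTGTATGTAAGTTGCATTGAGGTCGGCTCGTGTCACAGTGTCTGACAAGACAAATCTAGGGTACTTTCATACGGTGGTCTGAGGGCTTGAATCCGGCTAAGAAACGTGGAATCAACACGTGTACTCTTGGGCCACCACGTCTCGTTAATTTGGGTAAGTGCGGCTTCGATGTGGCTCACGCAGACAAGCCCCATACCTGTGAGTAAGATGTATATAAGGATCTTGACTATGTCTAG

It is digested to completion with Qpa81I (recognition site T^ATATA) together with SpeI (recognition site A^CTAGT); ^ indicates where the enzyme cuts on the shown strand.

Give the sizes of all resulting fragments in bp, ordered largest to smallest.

The Qpa81I site (TATATA) starts at position 238.
Qpa81I cuts after the first base of each site, so after position 238.
The SpeI site (ACTAGT) starts at position 24.
SpeI cuts after the first base of each site, so after position 24.
Combined cut positions: 24, 238.
Linear molecule, 2 cuts → 3 fragments:
  1–24 → 24 bp
  25–238 → 214 bp
  239–263 → 25 bp
Sorted largest to smallest: 214, 25, 24 bp.

214, 25, 24 bp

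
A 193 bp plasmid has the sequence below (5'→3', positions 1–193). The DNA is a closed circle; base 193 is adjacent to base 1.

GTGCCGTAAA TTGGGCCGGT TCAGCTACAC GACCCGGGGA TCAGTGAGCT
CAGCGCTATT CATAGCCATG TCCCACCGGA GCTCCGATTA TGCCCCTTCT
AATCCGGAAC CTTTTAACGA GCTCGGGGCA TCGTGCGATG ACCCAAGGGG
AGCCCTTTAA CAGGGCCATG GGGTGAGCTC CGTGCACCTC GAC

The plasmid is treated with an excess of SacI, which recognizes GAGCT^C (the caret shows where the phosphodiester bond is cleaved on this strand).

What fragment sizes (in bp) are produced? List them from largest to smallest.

64, 56, 40, 33 bp

SacI sites (GAGCTC) start at positions 46, 79, 119, 175.
SacI cuts after base 5 of each site (before the last base), so after positions 50, 83, 123, 179.
Circular molecule, 4 cuts → 4 fragments:
  51–83 → 33 bp
  84–123 → 40 bp
  124–179 → 56 bp
  180–193 then 1–50 → 14 + 50 = 64 bp
Sorted largest to smallest: 64, 56, 40, 33 bp.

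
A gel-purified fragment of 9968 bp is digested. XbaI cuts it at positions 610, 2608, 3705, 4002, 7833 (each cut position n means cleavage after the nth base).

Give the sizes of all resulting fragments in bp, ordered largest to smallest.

3831, 2135, 1998, 1097, 610, 297 bp

Linear molecule, 5 cuts → 6 fragments:
  610 − 0 = 610 bp
  2608 − 610 = 1998 bp
  3705 − 2608 = 1097 bp
  4002 − 3705 = 297 bp
  7833 − 4002 = 3831 bp
  9968 − 7833 = 2135 bp
Sorted largest to smallest: 3831, 2135, 1998, 1097, 610, 297 bp.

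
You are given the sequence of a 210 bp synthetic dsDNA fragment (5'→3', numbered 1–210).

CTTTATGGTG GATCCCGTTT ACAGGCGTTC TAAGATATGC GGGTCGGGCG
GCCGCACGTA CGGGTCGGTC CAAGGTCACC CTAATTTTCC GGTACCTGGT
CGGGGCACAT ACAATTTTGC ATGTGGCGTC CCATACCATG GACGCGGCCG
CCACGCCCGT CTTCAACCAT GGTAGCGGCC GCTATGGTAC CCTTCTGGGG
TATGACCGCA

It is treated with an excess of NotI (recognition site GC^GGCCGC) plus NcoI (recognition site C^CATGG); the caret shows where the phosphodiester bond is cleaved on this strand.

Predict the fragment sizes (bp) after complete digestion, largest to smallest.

87, 49, 34, 22, 9, 9 bp

NotI sites (GCGGCCGC) start at positions 48, 144, 175.
NotI cuts after base 2 of each site, so after positions 49, 145, 176.
NcoI sites (CCATGG) start at positions 136, 167.
NcoI cuts after the first base of each site, so after positions 136, 167.
Combined cut positions: 49, 136, 145, 167, 176.
Linear molecule, 5 cuts → 6 fragments:
  1–49 → 49 bp
  50–136 → 87 bp
  137–145 → 9 bp
  146–167 → 22 bp
  168–176 → 9 bp
  177–210 → 34 bp
Sorted largest to smallest: 87, 49, 34, 22, 9, 9 bp.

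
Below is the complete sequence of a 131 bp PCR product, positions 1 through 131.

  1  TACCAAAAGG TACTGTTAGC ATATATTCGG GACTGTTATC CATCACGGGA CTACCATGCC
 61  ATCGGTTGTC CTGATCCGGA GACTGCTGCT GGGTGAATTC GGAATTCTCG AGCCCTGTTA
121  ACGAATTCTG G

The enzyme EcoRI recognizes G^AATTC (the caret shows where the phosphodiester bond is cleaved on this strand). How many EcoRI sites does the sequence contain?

GAATTC occurs starting at positions 95, 102, 123.
EcoRI cuts at 3 sites.

3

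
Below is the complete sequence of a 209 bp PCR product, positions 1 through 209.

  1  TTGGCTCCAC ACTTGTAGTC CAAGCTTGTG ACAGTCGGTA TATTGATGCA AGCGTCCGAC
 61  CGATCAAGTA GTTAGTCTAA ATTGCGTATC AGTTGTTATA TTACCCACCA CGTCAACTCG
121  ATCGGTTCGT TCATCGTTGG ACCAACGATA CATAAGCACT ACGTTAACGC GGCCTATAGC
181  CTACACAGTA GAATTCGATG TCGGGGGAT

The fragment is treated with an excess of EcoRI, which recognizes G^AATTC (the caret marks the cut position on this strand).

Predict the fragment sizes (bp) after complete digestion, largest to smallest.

191, 18 bp

The EcoRI site (GAATTC) starts at position 191.
EcoRI cuts after the first base of each site, so after position 191.
Linear molecule, 1 cut → 2 fragments:
  1–191 → 191 bp
  192–209 → 18 bp
Sorted largest to smallest: 191, 18 bp.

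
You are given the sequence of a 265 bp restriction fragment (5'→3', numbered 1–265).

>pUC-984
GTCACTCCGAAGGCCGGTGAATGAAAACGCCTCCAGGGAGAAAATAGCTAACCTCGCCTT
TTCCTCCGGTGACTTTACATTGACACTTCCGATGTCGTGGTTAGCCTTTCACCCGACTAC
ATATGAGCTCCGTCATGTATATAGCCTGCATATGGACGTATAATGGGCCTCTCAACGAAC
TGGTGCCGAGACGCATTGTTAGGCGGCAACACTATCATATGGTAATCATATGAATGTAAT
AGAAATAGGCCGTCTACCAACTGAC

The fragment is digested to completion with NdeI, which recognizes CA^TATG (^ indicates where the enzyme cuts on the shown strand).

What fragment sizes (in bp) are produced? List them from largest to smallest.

121, 67, 37, 29, 11 bp

NdeI sites (CATATG) start at positions 120, 149, 216, 227.
NdeI cuts after base 2 of each site, so after positions 121, 150, 217, 228.
Linear molecule, 4 cuts → 5 fragments:
  1–121 → 121 bp
  122–150 → 29 bp
  151–217 → 67 bp
  218–228 → 11 bp
  229–265 → 37 bp
Sorted largest to smallest: 121, 67, 37, 29, 11 bp.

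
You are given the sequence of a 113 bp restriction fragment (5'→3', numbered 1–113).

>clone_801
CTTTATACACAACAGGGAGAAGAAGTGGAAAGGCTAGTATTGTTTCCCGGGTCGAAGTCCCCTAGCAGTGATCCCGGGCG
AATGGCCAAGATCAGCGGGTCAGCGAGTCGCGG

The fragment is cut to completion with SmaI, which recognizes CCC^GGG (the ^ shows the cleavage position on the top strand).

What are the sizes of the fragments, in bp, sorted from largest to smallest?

48, 38, 27 bp

SmaI sites (CCCGGG) start at positions 46, 73.
SmaI cuts after base 3 of each site, so after positions 48, 75.
Linear molecule, 2 cuts → 3 fragments:
  1–48 → 48 bp
  49–75 → 27 bp
  76–113 → 38 bp
Sorted largest to smallest: 48, 38, 27 bp.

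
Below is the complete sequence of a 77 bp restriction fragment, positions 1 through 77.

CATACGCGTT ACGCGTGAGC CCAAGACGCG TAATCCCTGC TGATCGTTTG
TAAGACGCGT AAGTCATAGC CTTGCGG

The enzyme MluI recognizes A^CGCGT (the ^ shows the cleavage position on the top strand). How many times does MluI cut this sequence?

4

ACGCGT occurs starting at positions 4, 11, 26, 55.
MluI cuts at 4 sites.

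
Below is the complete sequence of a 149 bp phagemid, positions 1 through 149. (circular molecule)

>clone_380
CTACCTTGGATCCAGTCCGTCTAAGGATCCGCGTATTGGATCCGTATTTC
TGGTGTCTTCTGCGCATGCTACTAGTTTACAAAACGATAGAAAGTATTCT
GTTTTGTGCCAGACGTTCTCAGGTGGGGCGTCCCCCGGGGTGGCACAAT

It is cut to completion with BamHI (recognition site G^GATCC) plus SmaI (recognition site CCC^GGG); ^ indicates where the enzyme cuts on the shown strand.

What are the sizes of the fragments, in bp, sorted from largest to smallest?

BamHI sites (GGATCC) start at positions 8, 25, 38.
BamHI cuts after the first base of each site, so after positions 8, 25, 38.
The SmaI site (CCCGGG) starts at position 134.
SmaI cuts after base 3 of each site, so after position 136.
Combined cut positions: 8, 25, 38, 136.
Circular molecule, 4 cuts → 4 fragments:
  9–25 → 17 bp
  26–38 → 13 bp
  39–136 → 98 bp
  137–149 then 1–8 → 13 + 8 = 21 bp
Sorted largest to smallest: 98, 21, 17, 13 bp.

98, 21, 17, 13 bp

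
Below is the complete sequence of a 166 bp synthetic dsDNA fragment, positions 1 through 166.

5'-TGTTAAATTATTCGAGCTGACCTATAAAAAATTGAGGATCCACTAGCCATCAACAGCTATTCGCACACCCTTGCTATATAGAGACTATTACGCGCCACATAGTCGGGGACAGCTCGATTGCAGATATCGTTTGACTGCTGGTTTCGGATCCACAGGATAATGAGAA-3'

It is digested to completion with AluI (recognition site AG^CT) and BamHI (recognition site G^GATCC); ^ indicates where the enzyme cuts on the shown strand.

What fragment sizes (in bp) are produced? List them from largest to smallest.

AluI sites (AGCT) start at positions 15, 55, 111.
AluI cuts after base 2 of each site, so after positions 16, 56, 112.
BamHI sites (GGATCC) start at positions 36, 146.
BamHI cuts after the first base of each site, so after positions 36, 146.
Combined cut positions: 16, 36, 56, 112, 146.
Linear molecule, 5 cuts → 6 fragments:
  1–16 → 16 bp
  17–36 → 20 bp
  37–56 → 20 bp
  57–112 → 56 bp
  113–146 → 34 bp
  147–166 → 20 bp
Sorted largest to smallest: 56, 34, 20, 20, 20, 16 bp.

56, 34, 20, 20, 20, 16 bp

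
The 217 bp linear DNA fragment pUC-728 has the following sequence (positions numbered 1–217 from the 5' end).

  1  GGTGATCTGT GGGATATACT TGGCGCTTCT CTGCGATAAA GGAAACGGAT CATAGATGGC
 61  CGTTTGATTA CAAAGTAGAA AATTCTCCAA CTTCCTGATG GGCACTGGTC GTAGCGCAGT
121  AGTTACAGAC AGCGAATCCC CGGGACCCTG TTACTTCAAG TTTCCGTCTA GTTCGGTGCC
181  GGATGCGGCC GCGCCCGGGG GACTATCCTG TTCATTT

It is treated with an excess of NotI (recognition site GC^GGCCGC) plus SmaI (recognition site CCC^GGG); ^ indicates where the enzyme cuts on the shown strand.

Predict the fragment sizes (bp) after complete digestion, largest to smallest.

The NotI site (GCGGCCGC) starts at position 185.
NotI cuts after base 2 of each site, so after position 186.
SmaI sites (CCCGGG) start at positions 139, 194.
SmaI cuts after base 3 of each site, so after positions 141, 196.
Combined cut positions: 141, 186, 196.
Linear molecule, 3 cuts → 4 fragments:
  1–141 → 141 bp
  142–186 → 45 bp
  187–196 → 10 bp
  197–217 → 21 bp
Sorted largest to smallest: 141, 45, 21, 10 bp.

141, 45, 21, 10 bp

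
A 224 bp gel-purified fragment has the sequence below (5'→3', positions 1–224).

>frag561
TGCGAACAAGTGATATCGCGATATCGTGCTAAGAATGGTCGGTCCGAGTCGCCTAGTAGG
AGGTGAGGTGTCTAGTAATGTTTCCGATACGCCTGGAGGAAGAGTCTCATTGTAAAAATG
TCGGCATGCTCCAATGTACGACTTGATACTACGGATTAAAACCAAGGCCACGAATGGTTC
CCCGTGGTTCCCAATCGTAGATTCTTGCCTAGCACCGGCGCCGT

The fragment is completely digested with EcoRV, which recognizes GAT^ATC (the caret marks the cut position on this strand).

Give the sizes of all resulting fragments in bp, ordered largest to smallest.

EcoRV sites (GATATC) start at positions 12, 20.
EcoRV cuts after base 3 of each site, so after positions 14, 22.
Linear molecule, 2 cuts → 3 fragments:
  1–14 → 14 bp
  15–22 → 8 bp
  23–224 → 202 bp
Sorted largest to smallest: 202, 14, 8 bp.

202, 14, 8 bp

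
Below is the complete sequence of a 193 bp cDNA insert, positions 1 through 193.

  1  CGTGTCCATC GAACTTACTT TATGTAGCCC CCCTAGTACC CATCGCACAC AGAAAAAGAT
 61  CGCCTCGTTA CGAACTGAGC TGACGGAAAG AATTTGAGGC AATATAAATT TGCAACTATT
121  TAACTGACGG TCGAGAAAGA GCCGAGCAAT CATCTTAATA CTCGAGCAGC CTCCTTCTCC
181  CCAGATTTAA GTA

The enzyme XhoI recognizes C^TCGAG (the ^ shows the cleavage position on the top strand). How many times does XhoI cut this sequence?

CTCGAG occurs starting at position 161.
XhoI cuts at 1 site.

1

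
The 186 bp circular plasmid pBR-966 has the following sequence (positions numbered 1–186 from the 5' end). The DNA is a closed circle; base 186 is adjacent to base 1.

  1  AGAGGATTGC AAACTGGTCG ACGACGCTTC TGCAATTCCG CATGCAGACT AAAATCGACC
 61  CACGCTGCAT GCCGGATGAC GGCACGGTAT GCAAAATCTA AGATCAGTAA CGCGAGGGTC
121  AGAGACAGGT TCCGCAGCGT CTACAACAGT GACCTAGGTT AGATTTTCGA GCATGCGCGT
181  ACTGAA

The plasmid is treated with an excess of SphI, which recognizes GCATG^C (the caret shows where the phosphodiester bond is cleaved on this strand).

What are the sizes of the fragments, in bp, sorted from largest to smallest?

104, 55, 27 bp

SphI sites (GCATGC) start at positions 40, 67, 171.
SphI cuts after base 5 of each site (before the last base), so after positions 44, 71, 175.
Circular molecule, 3 cuts → 3 fragments:
  45–71 → 27 bp
  72–175 → 104 bp
  176–186 then 1–44 → 11 + 44 = 55 bp
Sorted largest to smallest: 104, 55, 27 bp.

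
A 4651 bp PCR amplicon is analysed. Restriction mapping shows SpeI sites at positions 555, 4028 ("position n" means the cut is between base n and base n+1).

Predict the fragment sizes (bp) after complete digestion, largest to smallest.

Linear molecule, 2 cuts → 3 fragments:
  555 − 0 = 555 bp
  4028 − 555 = 3473 bp
  4651 − 4028 = 623 bp
Sorted largest to smallest: 3473, 623, 555 bp.

3473, 623, 555 bp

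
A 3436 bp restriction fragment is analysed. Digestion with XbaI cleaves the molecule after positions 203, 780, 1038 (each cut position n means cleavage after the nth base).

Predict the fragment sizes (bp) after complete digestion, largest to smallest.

2398, 577, 258, 203 bp

Linear molecule, 3 cuts → 4 fragments:
  203 − 0 = 203 bp
  780 − 203 = 577 bp
  1038 − 780 = 258 bp
  3436 − 1038 = 2398 bp
Sorted largest to smallest: 2398, 577, 258, 203 bp.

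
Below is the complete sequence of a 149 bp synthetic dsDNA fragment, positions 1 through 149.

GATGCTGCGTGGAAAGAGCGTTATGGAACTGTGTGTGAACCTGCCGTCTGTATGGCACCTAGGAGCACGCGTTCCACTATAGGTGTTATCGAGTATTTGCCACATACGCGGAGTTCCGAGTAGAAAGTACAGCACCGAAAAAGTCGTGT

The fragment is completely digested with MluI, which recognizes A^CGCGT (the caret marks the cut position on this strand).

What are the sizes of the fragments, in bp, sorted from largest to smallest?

82, 67 bp

The MluI site (ACGCGT) starts at position 67.
MluI cuts after the first base of each site, so after position 67.
Linear molecule, 1 cut → 2 fragments:
  1–67 → 67 bp
  68–149 → 82 bp
Sorted largest to smallest: 82, 67 bp.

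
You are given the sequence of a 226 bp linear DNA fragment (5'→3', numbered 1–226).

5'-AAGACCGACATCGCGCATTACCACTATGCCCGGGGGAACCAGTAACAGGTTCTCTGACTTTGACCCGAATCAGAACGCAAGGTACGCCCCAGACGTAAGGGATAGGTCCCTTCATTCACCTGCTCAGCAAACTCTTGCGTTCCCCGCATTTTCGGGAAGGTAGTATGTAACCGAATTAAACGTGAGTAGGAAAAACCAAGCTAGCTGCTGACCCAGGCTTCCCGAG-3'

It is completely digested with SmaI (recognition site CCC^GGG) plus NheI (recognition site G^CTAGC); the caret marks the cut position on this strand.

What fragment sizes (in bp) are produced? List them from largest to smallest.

The SmaI site (CCCGGG) starts at position 29.
SmaI cuts after base 3 of each site, so after position 31.
The NheI site (GCTAGC) starts at position 200.
NheI cuts after the first base of each site, so after position 200.
Combined cut positions: 31, 200.
Linear molecule, 2 cuts → 3 fragments:
  1–31 → 31 bp
  32–200 → 169 bp
  201–226 → 26 bp
Sorted largest to smallest: 169, 31, 26 bp.

169, 31, 26 bp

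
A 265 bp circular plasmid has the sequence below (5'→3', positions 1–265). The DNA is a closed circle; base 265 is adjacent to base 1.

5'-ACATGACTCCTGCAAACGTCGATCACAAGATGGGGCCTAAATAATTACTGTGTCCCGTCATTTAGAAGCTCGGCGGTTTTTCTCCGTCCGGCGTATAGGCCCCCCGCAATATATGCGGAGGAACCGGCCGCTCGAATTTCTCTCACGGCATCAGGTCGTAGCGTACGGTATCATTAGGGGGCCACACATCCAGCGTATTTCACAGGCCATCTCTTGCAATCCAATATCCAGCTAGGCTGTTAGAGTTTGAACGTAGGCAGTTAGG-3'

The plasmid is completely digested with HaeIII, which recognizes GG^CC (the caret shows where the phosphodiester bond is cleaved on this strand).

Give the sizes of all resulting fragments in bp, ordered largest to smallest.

94, 64, 54, 28, 25 bp

HaeIII sites (GGCC) start at positions 34, 98, 126, 180, 205.
HaeIII cuts after base 2 of each site, so after positions 35, 99, 127, 181, 206.
Circular molecule, 5 cuts → 5 fragments:
  36–99 → 64 bp
  100–127 → 28 bp
  128–181 → 54 bp
  182–206 → 25 bp
  207–265 then 1–35 → 59 + 35 = 94 bp
Sorted largest to smallest: 94, 64, 54, 28, 25 bp.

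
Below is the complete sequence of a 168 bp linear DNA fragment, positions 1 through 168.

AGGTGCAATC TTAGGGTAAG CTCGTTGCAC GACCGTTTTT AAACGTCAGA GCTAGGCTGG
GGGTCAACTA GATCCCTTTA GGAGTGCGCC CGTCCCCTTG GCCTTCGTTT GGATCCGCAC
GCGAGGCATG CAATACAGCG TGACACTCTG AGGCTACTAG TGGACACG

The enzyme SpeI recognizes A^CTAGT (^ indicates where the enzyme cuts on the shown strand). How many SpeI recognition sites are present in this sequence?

1

ACTAGT occurs starting at position 156.
SpeI cuts at 1 site.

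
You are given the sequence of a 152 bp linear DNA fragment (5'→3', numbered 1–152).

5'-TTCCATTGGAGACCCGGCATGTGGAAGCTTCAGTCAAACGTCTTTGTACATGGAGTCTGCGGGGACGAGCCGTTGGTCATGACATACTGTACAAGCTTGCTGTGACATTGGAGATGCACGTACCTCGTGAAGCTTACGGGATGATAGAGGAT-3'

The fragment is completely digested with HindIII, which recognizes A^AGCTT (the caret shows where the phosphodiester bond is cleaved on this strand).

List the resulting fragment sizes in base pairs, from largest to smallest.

HindIII sites (AAGCTT) start at positions 25, 93, 130.
HindIII cuts after the first base of each site, so after positions 25, 93, 130.
Linear molecule, 3 cuts → 4 fragments:
  1–25 → 25 bp
  26–93 → 68 bp
  94–130 → 37 bp
  131–152 → 22 bp
Sorted largest to smallest: 68, 37, 25, 22 bp.

68, 37, 25, 22 bp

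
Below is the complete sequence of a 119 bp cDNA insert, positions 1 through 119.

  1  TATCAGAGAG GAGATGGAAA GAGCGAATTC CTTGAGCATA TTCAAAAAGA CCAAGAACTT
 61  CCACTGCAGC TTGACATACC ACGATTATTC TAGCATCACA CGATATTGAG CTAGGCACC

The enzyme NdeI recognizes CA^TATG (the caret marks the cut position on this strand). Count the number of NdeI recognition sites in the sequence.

No occurrence of CATATG is present in the sequence.
NdeI does not cut: 0 sites.

0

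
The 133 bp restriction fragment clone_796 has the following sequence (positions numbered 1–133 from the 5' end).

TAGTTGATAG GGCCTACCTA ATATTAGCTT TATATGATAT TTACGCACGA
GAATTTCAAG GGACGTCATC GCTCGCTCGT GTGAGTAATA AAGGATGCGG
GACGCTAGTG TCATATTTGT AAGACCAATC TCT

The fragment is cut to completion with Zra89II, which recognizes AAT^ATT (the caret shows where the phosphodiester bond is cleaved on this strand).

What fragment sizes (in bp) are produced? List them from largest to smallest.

111, 22 bp

The Zra89II site (AATATT) starts at position 20.
Zra89II cuts after base 3 of each site, so after position 22.
Linear molecule, 1 cut → 2 fragments:
  1–22 → 22 bp
  23–133 → 111 bp
Sorted largest to smallest: 111, 22 bp.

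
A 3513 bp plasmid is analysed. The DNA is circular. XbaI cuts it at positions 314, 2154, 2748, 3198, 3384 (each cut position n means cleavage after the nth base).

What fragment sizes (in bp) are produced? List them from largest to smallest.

1840, 594, 450, 443, 186 bp

Circular molecule, 5 cuts → 5 fragments:
  2154 − 314 = 1840 bp
  2748 − 2154 = 594 bp
  3198 − 2748 = 450 bp
  3384 − 3198 = 186 bp
  wrap: 3513 − 3384 + 314 = 443 bp
Sorted largest to smallest: 1840, 594, 450, 443, 186 bp.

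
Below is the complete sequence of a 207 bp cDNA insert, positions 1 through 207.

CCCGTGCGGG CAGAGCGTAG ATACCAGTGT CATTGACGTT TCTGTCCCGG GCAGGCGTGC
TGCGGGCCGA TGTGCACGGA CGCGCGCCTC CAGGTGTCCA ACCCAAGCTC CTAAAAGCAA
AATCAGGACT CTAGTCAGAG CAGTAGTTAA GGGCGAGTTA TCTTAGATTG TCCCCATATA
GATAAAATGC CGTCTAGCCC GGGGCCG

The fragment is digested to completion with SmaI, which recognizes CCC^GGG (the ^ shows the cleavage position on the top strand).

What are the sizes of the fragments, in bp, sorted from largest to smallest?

SmaI sites (CCCGGG) start at positions 46, 198.
SmaI cuts after base 3 of each site, so after positions 48, 200.
Linear molecule, 2 cuts → 3 fragments:
  1–48 → 48 bp
  49–200 → 152 bp
  201–207 → 7 bp
Sorted largest to smallest: 152, 48, 7 bp.

152, 48, 7 bp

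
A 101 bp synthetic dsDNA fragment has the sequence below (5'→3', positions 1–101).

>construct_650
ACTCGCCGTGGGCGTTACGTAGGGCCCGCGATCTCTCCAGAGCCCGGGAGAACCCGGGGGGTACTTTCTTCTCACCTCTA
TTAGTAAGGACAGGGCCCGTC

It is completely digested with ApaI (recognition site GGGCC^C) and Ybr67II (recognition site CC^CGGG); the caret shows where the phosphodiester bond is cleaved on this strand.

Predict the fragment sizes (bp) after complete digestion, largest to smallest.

ApaI sites (GGGCCC) start at positions 22, 93.
ApaI cuts after base 5 of each site (before the last base), so after positions 26, 97.
Ybr67II sites (CCCGGG) start at positions 43, 53.
Ybr67II cuts after base 2 of each site, so after positions 44, 54.
Combined cut positions: 26, 44, 54, 97.
Linear molecule, 4 cuts → 5 fragments:
  1–26 → 26 bp
  27–44 → 18 bp
  45–54 → 10 bp
  55–97 → 43 bp
  98–101 → 4 bp
Sorted largest to smallest: 43, 26, 18, 10, 4 bp.

43, 26, 18, 10, 4 bp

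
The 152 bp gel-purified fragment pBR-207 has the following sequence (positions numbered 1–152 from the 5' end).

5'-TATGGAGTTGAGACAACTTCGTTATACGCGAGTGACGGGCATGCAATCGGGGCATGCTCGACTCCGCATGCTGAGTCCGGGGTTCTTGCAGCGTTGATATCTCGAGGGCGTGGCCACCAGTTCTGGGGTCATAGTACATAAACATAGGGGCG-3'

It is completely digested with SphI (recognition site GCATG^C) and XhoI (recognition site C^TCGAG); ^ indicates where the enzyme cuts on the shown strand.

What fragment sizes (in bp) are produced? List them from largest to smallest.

51, 43, 31, 14, 13 bp

SphI sites (GCATGC) start at positions 39, 52, 66.
SphI cuts after base 5 of each site (before the last base), so after positions 43, 56, 70.
The XhoI site (CTCGAG) starts at position 101.
XhoI cuts after the first base of each site, so after position 101.
Combined cut positions: 43, 56, 70, 101.
Linear molecule, 4 cuts → 5 fragments:
  1–43 → 43 bp
  44–56 → 13 bp
  57–70 → 14 bp
  71–101 → 31 bp
  102–152 → 51 bp
Sorted largest to smallest: 51, 43, 31, 14, 13 bp.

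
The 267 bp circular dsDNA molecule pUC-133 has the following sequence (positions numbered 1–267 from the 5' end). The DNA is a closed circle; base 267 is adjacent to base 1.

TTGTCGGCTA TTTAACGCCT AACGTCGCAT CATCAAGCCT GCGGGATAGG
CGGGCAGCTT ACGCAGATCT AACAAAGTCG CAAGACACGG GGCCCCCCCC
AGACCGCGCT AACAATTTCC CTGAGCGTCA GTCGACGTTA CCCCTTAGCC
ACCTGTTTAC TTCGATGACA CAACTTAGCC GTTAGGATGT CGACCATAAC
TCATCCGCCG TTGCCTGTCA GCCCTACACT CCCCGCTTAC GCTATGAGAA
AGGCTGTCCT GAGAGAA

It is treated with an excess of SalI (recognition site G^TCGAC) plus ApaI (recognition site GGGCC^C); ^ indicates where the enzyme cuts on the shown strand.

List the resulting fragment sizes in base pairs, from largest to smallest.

SalI sites (GTCGAC) start at positions 131, 189.
SalI cuts after the first base of each site, so after positions 131, 189.
The ApaI site (GGGCCC) starts at position 90.
ApaI cuts after base 5 of each site (before the last base), so after position 94.
Combined cut positions: 94, 131, 189.
Circular molecule, 3 cuts → 3 fragments:
  95–131 → 37 bp
  132–189 → 58 bp
  190–267 then 1–94 → 78 + 94 = 172 bp
Sorted largest to smallest: 172, 58, 37 bp.

172, 58, 37 bp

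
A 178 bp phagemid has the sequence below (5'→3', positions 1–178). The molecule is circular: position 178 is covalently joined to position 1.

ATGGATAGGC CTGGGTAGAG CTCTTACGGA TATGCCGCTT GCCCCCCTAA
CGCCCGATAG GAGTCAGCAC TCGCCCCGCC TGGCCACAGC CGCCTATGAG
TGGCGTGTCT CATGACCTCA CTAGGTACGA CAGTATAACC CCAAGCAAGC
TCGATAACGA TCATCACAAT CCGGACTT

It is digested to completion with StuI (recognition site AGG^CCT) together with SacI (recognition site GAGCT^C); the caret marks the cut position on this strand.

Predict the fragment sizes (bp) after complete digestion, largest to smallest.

165, 13 bp

The StuI site (AGGCCT) starts at position 7.
StuI cuts after base 3 of each site, so after position 9.
The SacI site (GAGCTC) starts at position 18.
SacI cuts after base 5 of each site (before the last base), so after position 22.
Combined cut positions: 9, 22.
Circular molecule, 2 cuts → 2 fragments:
  10–22 → 13 bp
  23–178 then 1–9 → 156 + 9 = 165 bp
Sorted largest to smallest: 165, 13 bp.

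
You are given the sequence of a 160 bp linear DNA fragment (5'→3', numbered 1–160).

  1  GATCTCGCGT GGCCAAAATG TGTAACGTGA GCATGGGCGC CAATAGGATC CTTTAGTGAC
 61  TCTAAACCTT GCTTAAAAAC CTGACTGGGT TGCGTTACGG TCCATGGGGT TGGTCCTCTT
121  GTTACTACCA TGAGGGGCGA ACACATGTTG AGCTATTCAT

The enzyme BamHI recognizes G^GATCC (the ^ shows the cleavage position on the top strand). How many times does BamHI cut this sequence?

GGATCC occurs starting at position 46.
BamHI cuts at 1 site.

1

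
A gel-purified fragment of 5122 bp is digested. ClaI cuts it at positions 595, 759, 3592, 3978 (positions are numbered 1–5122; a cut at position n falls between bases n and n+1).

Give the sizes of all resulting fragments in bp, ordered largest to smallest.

2833, 1144, 595, 386, 164 bp

Linear molecule, 4 cuts → 5 fragments:
  595 − 0 = 595 bp
  759 − 595 = 164 bp
  3592 − 759 = 2833 bp
  3978 − 3592 = 386 bp
  5122 − 3978 = 1144 bp
Sorted largest to smallest: 2833, 1144, 595, 386, 164 bp.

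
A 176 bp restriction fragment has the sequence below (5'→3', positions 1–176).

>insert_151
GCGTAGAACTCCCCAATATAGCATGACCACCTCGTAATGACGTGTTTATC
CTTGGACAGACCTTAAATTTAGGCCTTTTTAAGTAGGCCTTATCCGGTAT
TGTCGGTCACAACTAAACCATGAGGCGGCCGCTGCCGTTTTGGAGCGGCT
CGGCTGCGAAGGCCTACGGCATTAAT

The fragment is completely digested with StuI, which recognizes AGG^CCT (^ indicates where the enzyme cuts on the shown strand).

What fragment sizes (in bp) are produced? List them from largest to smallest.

StuI sites (AGGCCT) start at positions 71, 85, 160.
StuI cuts after base 3 of each site, so after positions 73, 87, 162.
Linear molecule, 3 cuts → 4 fragments:
  1–73 → 73 bp
  74–87 → 14 bp
  88–162 → 75 bp
  163–176 → 14 bp
Sorted largest to smallest: 75, 73, 14, 14 bp.

75, 73, 14, 14 bp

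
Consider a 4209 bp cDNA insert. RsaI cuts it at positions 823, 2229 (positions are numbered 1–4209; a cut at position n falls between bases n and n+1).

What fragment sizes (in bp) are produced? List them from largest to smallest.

1980, 1406, 823 bp

Linear molecule, 2 cuts → 3 fragments:
  823 − 0 = 823 bp
  2229 − 823 = 1406 bp
  4209 − 2229 = 1980 bp
Sorted largest to smallest: 1980, 1406, 823 bp.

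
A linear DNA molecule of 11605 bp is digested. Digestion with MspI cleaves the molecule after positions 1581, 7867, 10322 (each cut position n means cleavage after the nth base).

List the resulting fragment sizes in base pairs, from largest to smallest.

Linear molecule, 3 cuts → 4 fragments:
  1581 − 0 = 1581 bp
  7867 − 1581 = 6286 bp
  10322 − 7867 = 2455 bp
  11605 − 10322 = 1283 bp
Sorted largest to smallest: 6286, 2455, 1581, 1283 bp.

6286, 2455, 1581, 1283 bp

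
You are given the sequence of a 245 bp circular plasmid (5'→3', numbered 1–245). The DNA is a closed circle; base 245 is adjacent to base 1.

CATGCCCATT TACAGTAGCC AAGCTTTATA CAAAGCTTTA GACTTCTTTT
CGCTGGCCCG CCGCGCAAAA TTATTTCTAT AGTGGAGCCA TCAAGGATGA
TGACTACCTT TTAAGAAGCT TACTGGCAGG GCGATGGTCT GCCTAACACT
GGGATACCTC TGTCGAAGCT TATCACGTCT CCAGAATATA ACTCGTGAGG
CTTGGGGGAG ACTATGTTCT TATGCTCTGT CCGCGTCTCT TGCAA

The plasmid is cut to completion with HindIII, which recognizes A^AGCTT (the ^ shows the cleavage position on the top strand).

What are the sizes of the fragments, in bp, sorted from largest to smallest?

100, 83, 50, 12 bp

HindIII sites (AAGCTT) start at positions 21, 33, 116, 166.
HindIII cuts after the first base of each site, so after positions 21, 33, 116, 166.
Circular molecule, 4 cuts → 4 fragments:
  22–33 → 12 bp
  34–116 → 83 bp
  117–166 → 50 bp
  167–245 then 1–21 → 79 + 21 = 100 bp
Sorted largest to smallest: 100, 83, 50, 12 bp.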